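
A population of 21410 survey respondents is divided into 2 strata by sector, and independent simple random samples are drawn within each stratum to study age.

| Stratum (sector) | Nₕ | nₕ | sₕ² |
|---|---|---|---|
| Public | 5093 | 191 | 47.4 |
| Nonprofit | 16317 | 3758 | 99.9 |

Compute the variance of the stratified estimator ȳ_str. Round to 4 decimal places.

Var(ȳ_str) = Σₕ Wₕ²(1 − fₕ)sₕ²/nₕ with Wₕ = Nₕ/N, N = 21410.
Public: Wₕ = 0.23787950; term = 0.23787950²·(1 − 0.03750245)·47.4/191 = 0.013516325.
Nonprofit: Wₕ = 0.76212050; term = 0.76212050²·(1 − 0.23031194)·99.9/3758 = 0.011884222.
Sum = 0.025400547.

0.0254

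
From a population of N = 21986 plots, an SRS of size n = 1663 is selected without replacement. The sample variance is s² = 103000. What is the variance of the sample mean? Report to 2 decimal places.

57.25

Under SRS without replacement, Var(ȳ) = (1 − f)·s²/n with f = n/N = 1663/21986 = 0.07563904.
Var(ȳ) = (1 − 0.07563904)·103000/1663 = 0.92436096·61.93626 = 57.25146.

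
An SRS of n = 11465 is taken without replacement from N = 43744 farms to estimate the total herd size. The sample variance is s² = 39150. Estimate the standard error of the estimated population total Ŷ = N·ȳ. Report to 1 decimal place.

69438.1

Var(Ŷ) = N²·Var(ȳ) = N²·(1 − n/N)·s²/n.
f = 11465/43744 = 0.26209309; Var(ȳ) = 0.73790691·39150/11465 = 2.5197606.
Var(Ŷ) = 43744² · 2.5197606 = 4.8216565 × 10^9.
SE(Ŷ) = √(4.8216565 × 10^9) = 69438.1.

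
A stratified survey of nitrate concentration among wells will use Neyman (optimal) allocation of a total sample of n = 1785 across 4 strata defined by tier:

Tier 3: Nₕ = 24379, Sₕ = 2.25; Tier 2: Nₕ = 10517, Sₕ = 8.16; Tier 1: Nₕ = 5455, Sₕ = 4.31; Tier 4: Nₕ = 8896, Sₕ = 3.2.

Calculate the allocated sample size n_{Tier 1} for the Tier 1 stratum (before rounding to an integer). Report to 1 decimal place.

Neyman allocation: nₕ = n·NₕSₕ / Σⱼ NⱼSⱼ.
Σ NⱼSⱼ = 24379·2.25 + 10517·8.16 + 5455·4.31 + 8896·3.2 = 192649.72.
n_{Tier 1} = 1785·5455·4.31 / 192649.72 = 217.8.

217.8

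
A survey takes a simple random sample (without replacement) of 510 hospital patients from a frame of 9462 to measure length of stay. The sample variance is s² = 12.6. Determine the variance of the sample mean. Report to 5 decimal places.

0.02337

Under SRS without replacement, Var(ȳ) = (1 − f)·s²/n with f = n/N = 510/9462 = 0.05389981.
Var(ȳ) = (1 − 0.05389981)·12.6/510 = 0.94610019·0.024705882 = 0.02337424.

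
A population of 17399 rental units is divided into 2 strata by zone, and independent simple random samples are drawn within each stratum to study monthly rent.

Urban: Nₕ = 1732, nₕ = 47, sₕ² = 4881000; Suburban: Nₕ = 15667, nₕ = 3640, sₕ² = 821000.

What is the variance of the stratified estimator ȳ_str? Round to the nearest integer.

1142

Var(ȳ_str) = Σₕ Wₕ²(1 − fₕ)sₕ²/nₕ with Wₕ = Nₕ/N, N = 17399.
Urban: Wₕ = 0.09954595; term = 0.09954595²·(1 − 0.02713626)·4881000/47 = 1001.1754.
Suburban: Wₕ = 0.90045405; term = 0.90045405²·(1 − 0.23233548)·821000/3640 = 140.39006.
Sum = 1141.5655.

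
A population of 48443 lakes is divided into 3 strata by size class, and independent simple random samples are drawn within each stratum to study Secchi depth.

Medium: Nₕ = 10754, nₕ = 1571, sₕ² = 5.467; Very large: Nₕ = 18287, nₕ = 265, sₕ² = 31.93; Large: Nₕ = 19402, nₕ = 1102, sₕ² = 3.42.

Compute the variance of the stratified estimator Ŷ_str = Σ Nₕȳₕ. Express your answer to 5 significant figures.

4.1155 × 10^7

Var(Ŷ_str) = Σₕ Nₕ²(1 − fₕ)sₕ²/nₕ.
Medium: 10754²·(1 − 1571/10754)·5.467/1571 = 343658.83.
Very large: 18287²·(1 − 265/18287)·31.93/265 = 3.9709873 × 10^7.
Large: 19402²·(1 − 1102/19402)·3.42/1102 = 1.1018998 × 10^6.
Sum = 4.1155432 × 10^7.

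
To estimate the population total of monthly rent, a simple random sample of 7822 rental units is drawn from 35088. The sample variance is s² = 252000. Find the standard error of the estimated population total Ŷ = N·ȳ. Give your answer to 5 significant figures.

Var(Ŷ) = N²·Var(ȳ) = N²·(1 − n/N)·s²/n.
f = 7822/35088 = 0.22292522; Var(ȳ) = 0.77707478·252000/7822 = 25.034882.
Var(Ŷ) = 35088² · 25.034882 = 3.0822139 × 10^10.
SE(Ŷ) = √(3.0822139 × 10^10) = 175560.

175560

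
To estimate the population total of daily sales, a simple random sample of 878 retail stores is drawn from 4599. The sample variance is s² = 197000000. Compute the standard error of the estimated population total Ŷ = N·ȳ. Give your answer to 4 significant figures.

Var(Ŷ) = N²·Var(ȳ) = N²·(1 − n/N)·s²/n.
f = 878/4599 = 0.19091107; Var(ȳ) = 0.80908893·197000000/878 = 181538.18.
Var(Ŷ) = 4599² · 181538.18 = 3.8396779 × 10^12.
SE(Ŷ) = √(3.8396779 × 10^12) = 1.960 × 10^6.

1.960 × 10^6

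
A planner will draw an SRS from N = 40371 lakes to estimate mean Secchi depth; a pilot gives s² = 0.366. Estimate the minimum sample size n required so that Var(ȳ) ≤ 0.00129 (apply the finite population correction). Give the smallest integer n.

282

Without fpc, n₀ = s²/D = 0.366/0.00129 = 283.7209.
With fpc, (1 − n/N)·s²/n ≤ D requires n ≥ n₀/(1 + n₀/N) = 283.7209/(1 + 283.7209/40371) = 281.7409.
Rounding up, n = 282.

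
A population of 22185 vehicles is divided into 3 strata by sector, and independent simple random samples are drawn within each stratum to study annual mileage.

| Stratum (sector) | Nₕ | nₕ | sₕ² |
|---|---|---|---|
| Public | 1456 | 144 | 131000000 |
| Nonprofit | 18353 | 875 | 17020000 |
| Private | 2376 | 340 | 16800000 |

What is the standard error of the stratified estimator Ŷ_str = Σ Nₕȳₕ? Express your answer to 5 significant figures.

2.8664 × 10^6

Var(Ŷ_str) = Σₕ Nₕ²(1 − fₕ)sₕ²/nₕ.
Public: 1456²·(1 − 144/1456)·131000000/144 = 1.7378169 × 10^12.
Nonprofit: 18353²·(1 − 875/18353)·17020000/875 = 6.2395074 × 10^12.
Private: 2376²·(1 − 340/2376)·16800000/340 = 2.3903119 × 10^11.
Sum = 8.2163555 × 10^12.
SE = √(8.2163555 × 10^12) = 2.8664 × 10^6.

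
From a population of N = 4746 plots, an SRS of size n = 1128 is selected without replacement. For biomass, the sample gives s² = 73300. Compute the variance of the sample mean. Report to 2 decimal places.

Under SRS without replacement, Var(ȳ) = (1 − f)·s²/n with f = n/N = 1128/4746 = 0.23767383.
Var(ȳ) = (1 − 0.23767383)·73300/1128 = 0.76232617·64.98227 = 49.537685.

49.54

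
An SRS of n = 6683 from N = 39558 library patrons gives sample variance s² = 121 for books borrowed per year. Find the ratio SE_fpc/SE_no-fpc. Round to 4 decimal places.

0.9116

f = n/N = 6683/39558 = 0.16894181.
SE_no-fpc = √(s²/n) = 0.1345572; SE_fpc = √((1−f)s²/n) = 0.12266557.
Ratio = √(1−f) = 0.91162393.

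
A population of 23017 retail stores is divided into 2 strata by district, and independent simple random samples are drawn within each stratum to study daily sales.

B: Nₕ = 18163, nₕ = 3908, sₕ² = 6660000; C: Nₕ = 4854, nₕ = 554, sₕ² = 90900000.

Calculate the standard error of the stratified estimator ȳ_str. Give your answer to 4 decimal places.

Var(ȳ_str) = Σₕ Wₕ²(1 − fₕ)sₕ²/nₕ with Wₕ = Nₕ/N, N = 23017.
B: Wₕ = 0.78911240; term = 0.78911240²·(1 − 0.21516269)·6660000/3908 = 832.86966.
C: Wₕ = 0.21088760; term = 0.21088760²·(1 − 0.11413267)·90900000/554 = 6464.3507.
Sum = 7297.2204.
SE = √(7297.2204) = 85.4238.

85.4238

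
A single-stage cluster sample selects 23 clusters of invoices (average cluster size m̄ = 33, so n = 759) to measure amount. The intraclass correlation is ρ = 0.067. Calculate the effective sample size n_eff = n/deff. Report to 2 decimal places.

deff = 1 + (33 − 1)·0.067 = 1 + 2.144 = 3.144.
n_eff = 759 / 3.144 = 241.41.

241.41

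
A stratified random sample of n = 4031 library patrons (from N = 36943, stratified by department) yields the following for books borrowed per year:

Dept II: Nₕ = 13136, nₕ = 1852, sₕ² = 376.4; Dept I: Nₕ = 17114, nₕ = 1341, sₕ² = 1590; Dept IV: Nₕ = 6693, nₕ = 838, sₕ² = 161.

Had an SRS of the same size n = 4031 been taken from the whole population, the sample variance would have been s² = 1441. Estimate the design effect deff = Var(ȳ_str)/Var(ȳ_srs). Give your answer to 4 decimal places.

Var(ȳ_str) = Σ Wₕ²(1−fₕ)sₕ²/nₕ with Wₕ = Nₕ/36943:
  Dept II: (13136/36943)²·(1−1852/13136)·376.4/1852 = 0.022073466
  Dept I: (17114/36943)²·(1−1341/17114)·1590/1341 = 0.23451458
  Dept IV: (6693/36943)²·(1−838/6693)·161/838 = 0.0055165208
  → Var(ȳ_str) = 0.26210457.
Var(ȳ_srs) = (1 − 4031/36943)·1441/4031 = 0.3184735.
deff = 0.26210457 / 0.3184735 = 0.8230.

0.8230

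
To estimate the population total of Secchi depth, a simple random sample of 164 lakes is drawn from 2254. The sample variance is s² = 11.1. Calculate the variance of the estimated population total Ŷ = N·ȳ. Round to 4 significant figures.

318800

Var(Ŷ) = N²·Var(ȳ) = N²·(1 − n/N)·s²/n.
f = 164/2254 = 0.07275954; Var(ȳ) = 0.92724046·11.1/164 = 0.062758348.
Var(Ŷ) = 2254² · 0.062758348 = 318844.79.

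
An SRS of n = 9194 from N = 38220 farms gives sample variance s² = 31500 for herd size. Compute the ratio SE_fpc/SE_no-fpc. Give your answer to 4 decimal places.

f = n/N = 9194/38220 = 0.24055468.
SE_no-fpc = √(s²/n) = 1.8509855; SE_fpc = √((1−f)s²/n) = 1.6130628.
Ratio = √(1−f) = 0.87146160.

0.8715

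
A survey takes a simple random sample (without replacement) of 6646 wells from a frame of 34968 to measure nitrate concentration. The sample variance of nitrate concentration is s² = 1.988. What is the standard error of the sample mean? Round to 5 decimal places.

0.01557

Under SRS without replacement, Var(ȳ) = (1 − f)·s²/n with f = n/N = 6646/34968 = 0.19005948.
Var(ȳ) = (1 − 0.19005948)·1.988/6646 = 0.80994052·2.9912729 × 10^-4 = 2.4227532 × 10^-4.
SE(ȳ) = √(2.4227532 × 10^-4) = 0.01557.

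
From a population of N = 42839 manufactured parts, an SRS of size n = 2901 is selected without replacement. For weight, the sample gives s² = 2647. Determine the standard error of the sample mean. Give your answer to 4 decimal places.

Under SRS without replacement, Var(ȳ) = (1 − f)·s²/n with f = n/N = 2901/42839 = 0.06771867.
Var(ȳ) = (1 − 0.06771867)·2647/2901 = 0.93228133·0.91244398 = 0.85065449.
SE(ȳ) = √(0.85065449) = 0.9223.

0.9223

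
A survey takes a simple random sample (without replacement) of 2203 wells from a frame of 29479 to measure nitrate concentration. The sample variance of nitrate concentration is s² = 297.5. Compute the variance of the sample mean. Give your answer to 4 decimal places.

Under SRS without replacement, Var(ȳ) = (1 − f)·s²/n with f = n/N = 2203/29479 = 0.07473116.
Var(ȳ) = (1 − 0.07473116)·297.5/2203 = 0.92526884·0.13504312 = 0.12495119.

0.1250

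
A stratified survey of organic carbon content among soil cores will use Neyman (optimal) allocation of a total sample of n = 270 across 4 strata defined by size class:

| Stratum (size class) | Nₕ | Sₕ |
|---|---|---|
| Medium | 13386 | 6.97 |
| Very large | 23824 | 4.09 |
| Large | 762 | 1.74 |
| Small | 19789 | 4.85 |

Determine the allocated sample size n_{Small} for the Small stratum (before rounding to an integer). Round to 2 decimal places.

Neyman allocation: nₕ = n·NₕSₕ / Σⱼ NⱼSⱼ.
Σ NⱼSⱼ = 13386·6.97 + 23824·4.09 + 762·1.74 + 19789·4.85 = 288043.11.
n_{Small} = 270·19789·4.85 / 288043.11 = 89.96.

89.96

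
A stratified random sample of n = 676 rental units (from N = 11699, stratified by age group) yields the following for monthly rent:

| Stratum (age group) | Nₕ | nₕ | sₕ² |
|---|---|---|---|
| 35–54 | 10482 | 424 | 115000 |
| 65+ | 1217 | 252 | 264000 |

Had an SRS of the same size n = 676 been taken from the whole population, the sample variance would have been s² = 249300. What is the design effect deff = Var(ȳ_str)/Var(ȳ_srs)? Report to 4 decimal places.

Var(ȳ_str) = Σ Wₕ²(1−fₕ)sₕ²/nₕ with Wₕ = Nₕ/11699:
  35–54: (10482/11699)²·(1−424/10482)·115000/424 = 208.92494
  65+: (1217/11699)²·(1−252/1217)·264000/252 = 8.989257
  → Var(ȳ_str) = 217.9142.
Var(ȳ_srs) = (1 − 676/11699)·249300/676 = 347.47747.
deff = 217.9142 / 347.47747 = 0.6271.

0.6271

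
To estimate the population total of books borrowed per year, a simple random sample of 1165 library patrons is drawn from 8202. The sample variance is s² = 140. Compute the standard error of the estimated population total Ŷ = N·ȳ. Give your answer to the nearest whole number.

Var(Ŷ) = N²·Var(ȳ) = N²·(1 − n/N)·s²/n.
f = 1165/8202 = 0.14203853; Var(ȳ) = 0.85796147·140/1165 = 0.10310267.
Var(Ŷ) = 8202² · 0.10310267 = 6.9360057 × 10^6.
SE(Ŷ) = √(6.9360057 × 10^6) = 2634.

2634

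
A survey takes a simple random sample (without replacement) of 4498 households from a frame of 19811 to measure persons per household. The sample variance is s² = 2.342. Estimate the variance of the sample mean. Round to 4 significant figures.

4.025 × 10^-4

Under SRS without replacement, Var(ȳ) = (1 − f)·s²/n with f = n/N = 4498/19811 = 0.22704558.
Var(ȳ) = (1 − 0.22704558)·2.342/4498 = 0.77295442·5.2067586 × 10^-4 = 4.024587 × 10^-4.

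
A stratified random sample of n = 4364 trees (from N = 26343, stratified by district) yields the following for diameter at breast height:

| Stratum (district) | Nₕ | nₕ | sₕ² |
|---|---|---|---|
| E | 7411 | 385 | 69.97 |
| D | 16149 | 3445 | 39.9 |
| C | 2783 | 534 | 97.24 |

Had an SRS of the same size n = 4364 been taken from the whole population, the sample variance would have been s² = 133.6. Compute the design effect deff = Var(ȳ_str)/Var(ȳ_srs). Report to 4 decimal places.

Var(ȳ_str) = Σ Wₕ²(1−fₕ)sₕ²/nₕ with Wₕ = Nₕ/26343:
  E: (7411/26343)²·(1−385/7411)·69.97/385 = 0.013636585
  D: (16149/26343)²·(1−3445/16149)·39.9/3445 = 0.0034240439
  C: (2783/26343)²·(1−534/2783)·97.24/534 = 0.0016423885
  → Var(ȳ_str) = 0.018703017.
Var(ȳ_srs) = (1 − 4364/26343)·133.6/4364 = 0.025542559.
deff = 0.018703017 / 0.025542559 = 0.7322.

0.7322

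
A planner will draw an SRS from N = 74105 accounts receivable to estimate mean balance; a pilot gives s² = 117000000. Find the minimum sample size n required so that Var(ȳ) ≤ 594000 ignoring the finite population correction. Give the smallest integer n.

Without fpc, n₀ = s²/D = 117000000/594000 = 196.9697.
Rounding up, n = 197.

197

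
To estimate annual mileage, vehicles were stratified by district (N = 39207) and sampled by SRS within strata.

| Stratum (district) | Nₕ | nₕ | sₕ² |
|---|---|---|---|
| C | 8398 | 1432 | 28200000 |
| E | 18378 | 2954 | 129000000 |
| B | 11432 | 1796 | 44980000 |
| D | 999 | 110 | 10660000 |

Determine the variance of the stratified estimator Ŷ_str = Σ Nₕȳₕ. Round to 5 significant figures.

Var(Ŷ_str) = Σₕ Nₕ²(1 − fₕ)sₕ²/nₕ.
C: 8398²·(1 − 1432/8398)·28200000/1432 = 1.1520344 × 10^12.
E: 18378²·(1 − 2954/18378)·129000000/2954 = 1.2378684 × 10^13.
B: 11432²·(1 − 1796/11432)·44980000/1796 = 2.7588756 × 10^12.
D: 999²·(1 − 110/999)·10660000/110 = 8.606603 × 10^10.
Sum = 1.637566 × 10^13.

1.6376 × 10^13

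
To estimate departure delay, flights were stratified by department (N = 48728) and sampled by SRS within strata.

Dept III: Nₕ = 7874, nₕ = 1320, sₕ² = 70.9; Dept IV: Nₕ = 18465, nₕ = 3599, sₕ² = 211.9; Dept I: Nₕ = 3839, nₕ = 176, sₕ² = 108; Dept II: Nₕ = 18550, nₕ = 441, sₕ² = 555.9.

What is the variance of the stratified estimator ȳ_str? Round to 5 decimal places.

0.18994

Var(ȳ_str) = Σₕ Wₕ²(1 − fₕ)sₕ²/nₕ with Wₕ = Nₕ/N, N = 48728.
Dept III: Wₕ = 0.16159087; term = 0.16159087²·(1 − 0.16764034)·70.9/1320 = 0.0011673927.
Dept IV: Wₕ = 0.37894024; term = 0.37894024²·(1 − 0.19490929)·211.9/3599 = 0.0068066807.
Dept I: Wₕ = 0.07878427; term = 0.07878427²·(1 − 0.04584527)·108/176 = 0.003634201.
Dept II: Wₕ = 0.38068462; term = 0.38068462²·(1 − 0.02377358)·555.9/441 = 0.17833611.
Sum = 0.18994438.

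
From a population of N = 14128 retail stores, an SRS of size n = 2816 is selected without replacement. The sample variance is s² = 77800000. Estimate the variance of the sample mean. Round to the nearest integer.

Under SRS without replacement, Var(ȳ) = (1 − f)·s²/n with f = n/N = 2816/14128 = 0.19932050.
Var(ȳ) = (1 − 0.19932050)·77800000/2816 = 0.80067950·27627.841 = 22121.046.

22121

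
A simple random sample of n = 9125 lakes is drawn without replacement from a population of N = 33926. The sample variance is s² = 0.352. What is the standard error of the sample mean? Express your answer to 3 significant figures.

Under SRS without replacement, Var(ȳ) = (1 − f)·s²/n with f = n/N = 9125/33926 = 0.26896775.
Var(ȳ) = (1 − 0.26896775)·0.352/9125 = 0.73103225·3.8575342 × 10^-5 = 2.8199819 × 10^-5.
SE(ȳ) = √(2.8199819 × 10^-5) = 0.00531.

0.00531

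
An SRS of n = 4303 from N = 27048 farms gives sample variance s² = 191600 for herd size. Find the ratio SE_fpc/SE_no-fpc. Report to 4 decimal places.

f = n/N = 4303/27048 = 0.15908755.
SE_no-fpc = √(s²/n) = 6.672861; SE_fpc = √((1−f)s²/n) = 6.1190989.
Ratio = √(1−f) = 0.91701279.

0.9170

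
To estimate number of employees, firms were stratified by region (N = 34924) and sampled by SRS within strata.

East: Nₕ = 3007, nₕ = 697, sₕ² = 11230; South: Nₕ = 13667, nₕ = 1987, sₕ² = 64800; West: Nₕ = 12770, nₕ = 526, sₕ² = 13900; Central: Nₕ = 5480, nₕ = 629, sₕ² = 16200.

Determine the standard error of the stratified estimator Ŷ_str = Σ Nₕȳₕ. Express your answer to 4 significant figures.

Var(Ŷ_str) = Σₕ Nₕ²(1 − fₕ)sₕ²/nₕ.
East: 3007²·(1 − 697/3007)·11230/697 = 1.1191605 × 10^8.
South: 13667²·(1 − 1987/13667)·64800/1987 = 5.2058683 × 10^9.
West: 12770²·(1 − 526/12770)·13900/526 = 4.1318379 × 10^9.
Central: 5480²·(1 − 629/5480)·16200/629 = 6.8466197 × 10^8.
Sum = 1.0134284 × 10^10.
SE = √(1.0134284 × 10^10) = 100700.

100700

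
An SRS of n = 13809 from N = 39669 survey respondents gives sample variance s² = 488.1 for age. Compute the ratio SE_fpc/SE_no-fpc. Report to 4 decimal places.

f = n/N = 13809/39669 = 0.34810557.
SE_no-fpc = √(s²/n) = 0.18800668; SE_fpc = √((1−f)s²/n) = 0.15179656.
Ratio = √(1−f) = 0.80739979.

0.8074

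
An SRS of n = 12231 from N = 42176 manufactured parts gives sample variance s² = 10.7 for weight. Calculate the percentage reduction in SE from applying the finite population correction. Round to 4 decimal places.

f = n/N = 12231/42176 = 0.28999905.
SE_no-fpc = √(s²/n) = 0.029577462; SE_fpc = √((1−f)s²/n) = 0.024922429.
Ratio = √(1−f) = 0.84261554. Reduction = 100·(1 − 0.84261554) = 15.7384%.

15.7384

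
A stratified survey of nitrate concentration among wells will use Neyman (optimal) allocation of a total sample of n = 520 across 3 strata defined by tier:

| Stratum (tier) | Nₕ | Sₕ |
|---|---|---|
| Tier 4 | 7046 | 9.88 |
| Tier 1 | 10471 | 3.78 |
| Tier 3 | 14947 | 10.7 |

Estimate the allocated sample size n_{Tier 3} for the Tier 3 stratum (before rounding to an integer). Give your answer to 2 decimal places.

309.02

Neyman allocation: nₕ = n·NₕSₕ / Σⱼ NⱼSⱼ.
Σ NⱼSⱼ = 7046·9.88 + 10471·3.78 + 14947·10.7 = 269127.76.
n_{Tier 3} = 520·14947·10.7 / 269127.76 = 309.02.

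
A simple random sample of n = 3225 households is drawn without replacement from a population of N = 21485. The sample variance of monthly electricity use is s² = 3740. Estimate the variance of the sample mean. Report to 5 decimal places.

Under SRS without replacement, Var(ȳ) = (1 − f)·s²/n with f = n/N = 3225/21485 = 0.15010472.
Var(ȳ) = (1 − 0.15010472)·3740/3225 = 0.84989528·1.1596899 = 0.98561499.

0.98561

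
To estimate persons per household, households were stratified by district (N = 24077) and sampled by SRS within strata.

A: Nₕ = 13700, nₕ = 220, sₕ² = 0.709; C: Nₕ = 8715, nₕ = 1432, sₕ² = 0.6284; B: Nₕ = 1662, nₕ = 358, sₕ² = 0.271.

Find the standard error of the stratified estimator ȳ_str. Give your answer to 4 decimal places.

Var(ȳ_str) = Σₕ Wₕ²(1 − fₕ)sₕ²/nₕ with Wₕ = Nₕ/N, N = 24077.
A: Wₕ = 0.56900777; term = 0.56900777²·(1 − 0.01605839)·0.709/220 = 0.0010266662.
C: Wₕ = 0.36196370; term = 0.36196370²·(1 − 0.16431440)·0.6284/1432 = 4.8046982 × 10^-5.
B: Wₕ = 0.06902853; term = 0.06902853²·(1 − 0.21540313)·0.271/358 = 2.8300241 × 10^-6.
Sum = 0.0010775432.
SE = √(0.0010775432) = 0.0328.

0.0328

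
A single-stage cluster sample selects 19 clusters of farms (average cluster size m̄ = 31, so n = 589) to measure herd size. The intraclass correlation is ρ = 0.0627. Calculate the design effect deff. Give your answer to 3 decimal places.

2.881

deff = 1 + (31 − 1)·0.0627 = 1 + 1.881 = 2.881.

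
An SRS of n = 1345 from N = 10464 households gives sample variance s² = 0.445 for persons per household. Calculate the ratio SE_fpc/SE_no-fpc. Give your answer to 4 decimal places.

0.9335

f = n/N = 1345/10464 = 0.12853593.
SE_no-fpc = √(s²/n) = 0.018189421; SE_fpc = √((1−f)s²/n) = 0.016980231.
Ratio = √(1−f) = 0.93352240.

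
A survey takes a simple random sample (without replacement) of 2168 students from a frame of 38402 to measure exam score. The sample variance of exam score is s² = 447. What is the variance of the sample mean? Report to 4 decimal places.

Under SRS without replacement, Var(ȳ) = (1 − f)·s²/n with f = n/N = 2168/38402 = 0.05645539.
Var(ȳ) = (1 − 0.05645539)·447/2168 = 0.94354461·0.20618081 = 0.19454079.

0.1945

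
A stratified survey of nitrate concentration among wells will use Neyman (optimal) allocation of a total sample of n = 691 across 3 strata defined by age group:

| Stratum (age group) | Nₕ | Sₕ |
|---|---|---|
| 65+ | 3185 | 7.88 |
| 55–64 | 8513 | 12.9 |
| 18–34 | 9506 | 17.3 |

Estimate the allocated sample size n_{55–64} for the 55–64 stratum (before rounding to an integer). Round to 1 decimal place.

253.5

Neyman allocation: nₕ = n·NₕSₕ / Σⱼ NⱼSⱼ.
Σ NⱼSⱼ = 3185·7.88 + 8513·12.9 + 9506·17.3 = 299369.3.
n_{55–64} = 691·8513·12.9 / 299369.3 = 253.5.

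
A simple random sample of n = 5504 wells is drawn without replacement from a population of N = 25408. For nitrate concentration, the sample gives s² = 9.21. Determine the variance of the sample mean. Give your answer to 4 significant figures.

Under SRS without replacement, Var(ȳ) = (1 − f)·s²/n with f = n/N = 5504/25408 = 0.21662469.
Var(ȳ) = (1 − 0.21662469)·9.21/5504 = 0.78337531·0.0016733285 = 0.0013108442.

0.001311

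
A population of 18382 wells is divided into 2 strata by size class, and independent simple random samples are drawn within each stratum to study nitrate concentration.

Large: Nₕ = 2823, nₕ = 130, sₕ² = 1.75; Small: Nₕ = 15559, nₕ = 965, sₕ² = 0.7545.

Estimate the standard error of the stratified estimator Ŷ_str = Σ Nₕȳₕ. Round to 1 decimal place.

529.0

Var(Ŷ_str) = Σₕ Nₕ²(1 − fₕ)sₕ²/nₕ.
Large: 2823²·(1 − 130/2823)·1.75/130 = 102339.18.
Small: 15559²·(1 − 965/15559)·0.7545/965 = 177536.62.
Sum = 279875.8.
SE = √(279875.8) = 529.0.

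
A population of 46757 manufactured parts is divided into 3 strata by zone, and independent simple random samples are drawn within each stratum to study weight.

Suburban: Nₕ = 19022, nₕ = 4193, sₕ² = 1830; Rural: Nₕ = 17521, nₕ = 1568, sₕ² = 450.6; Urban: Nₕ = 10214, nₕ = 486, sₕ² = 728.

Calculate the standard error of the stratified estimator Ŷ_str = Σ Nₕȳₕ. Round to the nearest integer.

Var(Ŷ_str) = Σₕ Nₕ²(1 − fₕ)sₕ²/nₕ.
Suburban: 19022²·(1 − 4193/19022)·1830/4193 = 1.2311027 × 10^8.
Rural: 17521²·(1 − 1568/17521)·450.6/1568 = 8.0324195 × 10^7.
Urban: 10214²·(1 − 486/10214)·728/486 = 1.4883824 × 10^8.
Sum = 3.5227271 × 10^8.
SE = √(3.5227271 × 10^8) = 18769.

18769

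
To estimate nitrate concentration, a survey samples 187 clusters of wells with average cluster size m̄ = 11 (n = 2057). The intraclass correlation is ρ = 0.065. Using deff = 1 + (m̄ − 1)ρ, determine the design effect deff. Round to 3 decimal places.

deff = 1 + (11 − 1)·0.065 = 1 + 0.65 = 1.65.

1.650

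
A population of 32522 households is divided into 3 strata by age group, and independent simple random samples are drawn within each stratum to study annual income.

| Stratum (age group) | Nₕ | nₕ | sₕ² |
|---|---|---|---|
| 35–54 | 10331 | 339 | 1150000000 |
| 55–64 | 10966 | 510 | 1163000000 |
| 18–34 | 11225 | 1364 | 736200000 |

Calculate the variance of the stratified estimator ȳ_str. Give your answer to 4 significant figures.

Var(ȳ_str) = Σₕ Wₕ²(1 − fₕ)sₕ²/nₕ with Wₕ = Nₕ/N, N = 32522.
35–54: Wₕ = 0.31766189; term = 0.31766189²·(1 − 0.03281386)·1150000000/339 = 331084.19.
55–64: Wₕ = 0.33718713; term = 0.33718713²·(1 − 0.04650739)·1163000000/510 = 247211.61.
18–34: Wₕ = 0.34515097; term = 0.34515097²·(1 − 0.12151448)·736200000/1364 = 56485.147.
Sum = 634780.95.

634800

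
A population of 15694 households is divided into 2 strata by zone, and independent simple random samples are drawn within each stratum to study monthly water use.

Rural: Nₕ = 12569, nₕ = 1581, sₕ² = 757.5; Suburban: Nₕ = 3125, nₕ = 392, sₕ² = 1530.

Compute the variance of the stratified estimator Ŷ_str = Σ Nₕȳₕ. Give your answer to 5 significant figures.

9.9506 × 10^7

Var(Ŷ_str) = Σₕ Nₕ²(1 − fₕ)sₕ²/nₕ.
Rural: 12569²·(1 − 1581/12569)·757.5/1581 = 6.6171373 × 10^7.
Suburban: 3125²·(1 − 392/3125)·1530/392 = 3.3334582 × 10^7.
Sum = 9.9505955 × 10^7.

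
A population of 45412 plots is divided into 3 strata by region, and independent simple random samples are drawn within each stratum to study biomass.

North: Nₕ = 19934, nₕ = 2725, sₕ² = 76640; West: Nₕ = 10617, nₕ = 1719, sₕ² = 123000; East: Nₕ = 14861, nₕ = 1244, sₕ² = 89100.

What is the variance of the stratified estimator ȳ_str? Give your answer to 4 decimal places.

Var(ȳ_str) = Σₕ Wₕ²(1 − fₕ)sₕ²/nₕ with Wₕ = Nₕ/N, N = 45412.
North: Wₕ = 0.43895887; term = 0.43895887²·(1 − 0.13670111)·76640/2725 = 4.678405.
West: Wₕ = 0.23379283; term = 0.23379283²·(1 − 0.16191014)·123000/1719 = 3.2777981.
East: Wₕ = 0.32724830; term = 0.32724830²·(1 − 0.08370904)·89100/1244 = 7.0282231.
Sum = 14.984426.

14.9844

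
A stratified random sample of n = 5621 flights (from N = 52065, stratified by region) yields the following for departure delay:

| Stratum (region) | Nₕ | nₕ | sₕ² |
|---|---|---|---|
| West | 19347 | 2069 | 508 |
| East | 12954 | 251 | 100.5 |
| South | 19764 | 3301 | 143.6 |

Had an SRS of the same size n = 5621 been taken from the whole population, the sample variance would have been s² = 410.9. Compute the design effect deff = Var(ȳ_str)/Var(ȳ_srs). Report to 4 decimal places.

Var(ȳ_str) = Σ Wₕ²(1−fₕ)sₕ²/nₕ with Wₕ = Nₕ/52065:
  West: (19347/52065)²·(1−2069/19347)·508/2069 = 0.0302774
  East: (12954/52065)²·(1−251/12954)·100.5/251 = 0.024305848
  South: (19764/52065)²·(1−3301/19764)·143.6/3301 = 0.0052215687
  → Var(ȳ_str) = 0.059804817.
Var(ȳ_srs) = (1 − 5621/52065)·410.9/5621 = 0.065208814.
deff = 0.059804817 / 0.065208814 = 0.9171.

0.9171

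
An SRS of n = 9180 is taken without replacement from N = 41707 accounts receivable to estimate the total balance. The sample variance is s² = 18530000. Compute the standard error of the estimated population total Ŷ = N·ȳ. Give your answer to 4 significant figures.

Var(Ŷ) = N²·Var(ȳ) = N²·(1 − n/N)·s²/n.
f = 9180/41707 = 0.22010694; Var(ȳ) = 0.77989306·18530000/9180 = 1574.2286.
Var(Ŷ) = 41707² · 1574.2286 = 2.7383295 × 10^12.
SE(Ŷ) = √(2.7383295 × 10^12) = 1.655 × 10^6.

1.655 × 10^6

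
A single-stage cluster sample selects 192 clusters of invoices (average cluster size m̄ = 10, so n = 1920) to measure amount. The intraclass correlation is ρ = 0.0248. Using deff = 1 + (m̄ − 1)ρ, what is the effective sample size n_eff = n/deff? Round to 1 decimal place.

deff = 1 + (10 − 1)·0.0248 = 1 + 0.2232 = 1.2232.
n_eff = 1920 / 1.2232 = 1569.7.

1569.7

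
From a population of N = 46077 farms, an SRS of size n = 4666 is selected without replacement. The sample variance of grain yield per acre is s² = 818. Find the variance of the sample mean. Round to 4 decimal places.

0.1576

Under SRS without replacement, Var(ȳ) = (1 − f)·s²/n with f = n/N = 4666/46077 = 0.10126527.
Var(ȳ) = (1 − 0.10126527)·818/4666 = 0.89873473·0.17531076 = 0.15755787.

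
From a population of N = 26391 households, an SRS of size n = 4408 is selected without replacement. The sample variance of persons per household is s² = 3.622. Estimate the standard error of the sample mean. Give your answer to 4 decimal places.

0.0262

Under SRS without replacement, Var(ȳ) = (1 − f)·s²/n with f = n/N = 4408/26391 = 0.16702664.
Var(ȳ) = (1 − 0.16702664)·3.622/4408 = 0.83297336·8.2168784 × 10^-4 = 6.8444408 × 10^-4.
SE(ȳ) = √(6.8444408 × 10^-4) = 0.0262.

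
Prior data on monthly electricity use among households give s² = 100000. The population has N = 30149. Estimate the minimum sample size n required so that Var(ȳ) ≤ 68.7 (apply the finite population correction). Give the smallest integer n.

1389

Without fpc, n₀ = s²/D = 100000/68.7 = 1455.6041.
With fpc, (1 − n/N)·s²/n ≤ D requires n ≥ n₀/(1 + n₀/N) = 1455.6041/(1 + 1455.6041/30149) = 1388.5638.
Rounding up, n = 1389.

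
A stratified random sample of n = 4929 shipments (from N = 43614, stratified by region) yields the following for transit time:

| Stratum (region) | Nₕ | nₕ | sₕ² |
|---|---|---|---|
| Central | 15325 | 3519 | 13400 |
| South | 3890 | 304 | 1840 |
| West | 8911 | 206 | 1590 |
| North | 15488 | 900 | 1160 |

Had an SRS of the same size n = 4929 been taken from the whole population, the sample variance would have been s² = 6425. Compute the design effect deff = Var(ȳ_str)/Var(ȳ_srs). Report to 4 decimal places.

0.7563

Var(ȳ_str) = Σ Wₕ²(1−fₕ)sₕ²/nₕ with Wₕ = Nₕ/43614:
  Central: (15325/43614)²·(1−3519/15325)·13400/3519 = 0.36219042
  South: (3890/43614)²·(1−304/3890)·1840/304 = 0.044386642
  West: (8911/43614)²·(1−206/8911)·1590/206 = 0.31475547
  North: (15488/43614)²·(1−900/15488)·1160/900 = 0.15309279
  → Var(ȳ_str) = 0.87442532.
Var(ȳ_srs) = (1 − 4929/43614)·6425/4929 = 1.1561948.
deff = 0.87442532 / 1.1561948 = 0.7563.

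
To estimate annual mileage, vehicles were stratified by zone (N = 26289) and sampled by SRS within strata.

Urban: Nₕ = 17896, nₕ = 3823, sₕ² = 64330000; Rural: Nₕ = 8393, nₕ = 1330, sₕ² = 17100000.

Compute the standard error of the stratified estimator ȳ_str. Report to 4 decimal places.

Var(ȳ_str) = Σₕ Wₕ²(1 − fₕ)sₕ²/nₕ with Wₕ = Nₕ/N, N = 26289.
Urban: Wₕ = 0.68074099; term = 0.68074099²·(1 − 0.21362316)·64330000/3823 = 6132.0231.
Rural: Wₕ = 0.31925901; term = 0.31925901²·(1 − 0.15846539)·17100000/1330 = 1102.8153.
Sum = 7234.8384.
SE = √(7234.8384) = 85.0579.

85.0579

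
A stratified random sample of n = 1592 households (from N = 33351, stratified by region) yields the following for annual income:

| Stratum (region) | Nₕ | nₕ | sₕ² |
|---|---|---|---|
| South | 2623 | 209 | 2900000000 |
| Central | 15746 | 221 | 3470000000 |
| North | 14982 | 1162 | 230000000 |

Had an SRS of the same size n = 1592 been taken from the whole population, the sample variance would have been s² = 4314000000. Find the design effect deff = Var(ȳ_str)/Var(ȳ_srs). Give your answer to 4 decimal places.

Var(ȳ_str) = Σ Wₕ²(1−fₕ)sₕ²/nₕ with Wₕ = Nₕ/33351:
  South: (2623/33351)²·(1−209/2623)·2900000000/209 = 78989.533
  Central: (15746/33351)²·(1−221/15746)·3470000000/221 = 3.4508123 × 10^6
  North: (14982/33351)²·(1−1162/14982)·230000000/1162 = 36845.277
  → Var(ȳ_str) = 3.5666471 × 10^6.
Var(ȳ_srs) = (1 − 1592/33351)·4314000000/1592 = 2.5804476 × 10^6.
deff = (3.5666471 × 10^6) / (2.5804476 × 10^6) = 1.3822.

1.3822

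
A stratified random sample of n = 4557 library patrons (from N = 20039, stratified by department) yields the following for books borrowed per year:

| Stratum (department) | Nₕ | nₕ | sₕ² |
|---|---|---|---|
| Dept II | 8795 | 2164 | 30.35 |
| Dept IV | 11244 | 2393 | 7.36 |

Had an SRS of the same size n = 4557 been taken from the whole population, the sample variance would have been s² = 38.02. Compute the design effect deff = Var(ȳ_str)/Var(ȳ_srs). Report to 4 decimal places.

Var(ȳ_str) = Σ Wₕ²(1−fₕ)sₕ²/nₕ with Wₕ = Nₕ/20039:
  Dept II: (8795/20039)²·(1−2164/8795)·30.35/2164 = 0.0020368743
  Dept IV: (11244/20039)²·(1−2393/11244)·7.36/2393 = 7.6224784 × 10^-4
  → Var(ȳ_str) = 0.0027991221.
Var(ȳ_srs) = (1 − 4557/20039)·38.02/4557 = 0.006445908.
deff = 0.0027991221 / 0.006445908 = 0.4342.

0.4342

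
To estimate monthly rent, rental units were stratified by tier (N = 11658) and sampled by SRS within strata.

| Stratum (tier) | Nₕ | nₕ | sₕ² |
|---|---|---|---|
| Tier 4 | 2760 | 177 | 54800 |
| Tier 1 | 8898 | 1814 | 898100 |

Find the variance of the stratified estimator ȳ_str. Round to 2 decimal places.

245.86

Var(ȳ_str) = Σₕ Wₕ²(1 − fₕ)sₕ²/nₕ with Wₕ = Nₕ/N, N = 11658.
Tier 4: Wₕ = 0.23674730; term = 0.23674730²·(1 − 0.06413043)·54800/177 = 16.240249.
Tier 1: Wₕ = 0.76325270; term = 0.76325270²·(1 − 0.20386604)·898100/1814 = 229.62029.
Sum = 245.86054.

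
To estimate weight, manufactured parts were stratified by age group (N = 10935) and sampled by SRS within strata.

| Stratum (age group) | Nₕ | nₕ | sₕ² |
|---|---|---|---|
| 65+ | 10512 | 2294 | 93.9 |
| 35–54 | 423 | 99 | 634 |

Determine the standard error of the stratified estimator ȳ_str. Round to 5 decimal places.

0.19213

Var(ȳ_str) = Σₕ Wₕ²(1 − fₕ)sₕ²/nₕ with Wₕ = Nₕ/N, N = 10935.
65+: Wₕ = 0.96131687; term = 0.96131687²·(1 − 0.21822679)·93.9/2294 = 0.029572367.
35–54: Wₕ = 0.03868313; term = 0.03868313²·(1 − 0.23404255)·634/99 = 0.0073400981.
Sum = 0.036912465.
SE = √(0.036912465) = 0.19213.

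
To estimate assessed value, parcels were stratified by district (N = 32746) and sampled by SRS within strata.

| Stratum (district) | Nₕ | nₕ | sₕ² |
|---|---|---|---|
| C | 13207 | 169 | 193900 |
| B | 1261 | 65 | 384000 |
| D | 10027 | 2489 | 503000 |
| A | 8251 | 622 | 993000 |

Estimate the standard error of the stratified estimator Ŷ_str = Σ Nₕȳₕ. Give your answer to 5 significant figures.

567660

Var(Ŷ_str) = Σₕ Nₕ²(1 − fₕ)sₕ²/nₕ.
C: 13207²·(1 − 169/13207)·193900/169 = 1.9756329 × 10^11.
B: 1261²·(1 − 65/1261)·384000/65 = 8.9097216 × 10^9.
D: 10027²·(1 − 2489/10027)·503000/2489 = 1.5274614 × 10^10.
A: 8251²·(1 − 622/8251)·993000/622 = 1.0049236 × 10^11.
Sum = 3.2223999 × 10^11.
SE = √(3.2223999 × 10^11) = 567660.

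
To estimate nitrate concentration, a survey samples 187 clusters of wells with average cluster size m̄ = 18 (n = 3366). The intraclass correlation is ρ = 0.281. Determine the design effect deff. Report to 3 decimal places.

5.777

deff = 1 + (18 − 1)·0.281 = 1 + 4.777 = 5.777.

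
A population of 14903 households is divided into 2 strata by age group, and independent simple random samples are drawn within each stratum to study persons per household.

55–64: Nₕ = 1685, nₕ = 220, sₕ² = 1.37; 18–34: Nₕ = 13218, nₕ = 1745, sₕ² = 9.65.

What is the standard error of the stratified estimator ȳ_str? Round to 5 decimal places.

Var(ȳ_str) = Σₕ Wₕ²(1 − fₕ)sₕ²/nₕ with Wₕ = Nₕ/N, N = 14903.
55–64: Wₕ = 0.11306448; term = 0.11306448²·(1 − 0.13056380)·1.37/220 = 6.9213054 × 10^-5.
18–34: Wₕ = 0.88693552; term = 0.88693552²·(1 − 0.13201695)·9.65/1745 = 0.0037759586.
Sum = 0.0038451717.
SE = √(0.0038451717) = 0.06201.

0.06201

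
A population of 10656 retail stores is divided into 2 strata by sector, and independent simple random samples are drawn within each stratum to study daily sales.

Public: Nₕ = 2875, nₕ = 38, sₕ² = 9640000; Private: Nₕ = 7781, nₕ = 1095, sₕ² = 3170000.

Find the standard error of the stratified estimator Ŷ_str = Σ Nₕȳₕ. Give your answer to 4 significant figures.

1.490 × 10^6

Var(Ŷ_str) = Σₕ Nₕ²(1 − fₕ)sₕ²/nₕ.
Public: 2875²·(1 − 38/2875)·9640000/38 = 2.0691436 × 10^12.
Private: 7781²·(1 − 1095/7781)·3170000/1095 = 1.5060761 × 10^11.
Sum = 2.2197512 × 10^12.
SE = √(2.2197512 × 10^12) = 1.490 × 10^6.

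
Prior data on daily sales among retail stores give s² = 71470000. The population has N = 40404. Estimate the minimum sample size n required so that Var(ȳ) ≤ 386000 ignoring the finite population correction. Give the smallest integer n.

186

Without fpc, n₀ = s²/D = 71470000/386000 = 185.1554.
Rounding up, n = 186.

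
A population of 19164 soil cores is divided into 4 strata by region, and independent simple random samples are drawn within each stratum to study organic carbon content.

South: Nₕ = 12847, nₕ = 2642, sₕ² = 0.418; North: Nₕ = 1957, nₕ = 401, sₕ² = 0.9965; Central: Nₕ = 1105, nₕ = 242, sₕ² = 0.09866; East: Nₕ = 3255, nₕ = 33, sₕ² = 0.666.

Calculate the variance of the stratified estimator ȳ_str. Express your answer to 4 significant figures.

6.545 × 10^-4

Var(ȳ_str) = Σₕ Wₕ²(1 − fₕ)sₕ²/nₕ with Wₕ = Nₕ/N, N = 19164.
South: Wₕ = 0.67037153; term = 0.67037153²·(1 − 0.20565112)·0.418/2642 = 5.6478854 × 10^-5.
North: Wₕ = 0.10211856; term = 0.10211856²·(1 − 0.20490547)·0.9965/401 = 2.060445 × 10^-5.
Central: Wₕ = 0.05766020; term = 0.05766020²·(1 − 0.21900452)·0.09866/242 = 1.0585868 × 10^-6.
East: Wₕ = 0.16984972; term = 0.16984972²·(1 − 0.01013825)·0.666/33 = 5.7632107 × 10^-4.
Sum = 6.5446296 × 10^-4.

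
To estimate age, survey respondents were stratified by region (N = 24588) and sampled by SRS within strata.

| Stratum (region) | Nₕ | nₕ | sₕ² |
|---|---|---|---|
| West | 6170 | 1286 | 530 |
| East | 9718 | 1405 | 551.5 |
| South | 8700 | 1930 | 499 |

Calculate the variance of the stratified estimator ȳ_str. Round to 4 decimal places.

0.0982

Var(ȳ_str) = Σₕ Wₕ²(1 − fₕ)sₕ²/nₕ with Wₕ = Nₕ/N, N = 24588.
West: Wₕ = 0.25093542; term = 0.25093542²·(1 − 0.20842788)·530/1286 = 0.020542312.
East: Wₕ = 0.39523345; term = 0.39523345²·(1 − 0.14457707)·551.5/1405 = 0.052451445.
South: Wₕ = 0.35383114; term = 0.35383114²·(1 − 0.22183908)·499/1930 = 0.025188642.
Sum = 0.098182399.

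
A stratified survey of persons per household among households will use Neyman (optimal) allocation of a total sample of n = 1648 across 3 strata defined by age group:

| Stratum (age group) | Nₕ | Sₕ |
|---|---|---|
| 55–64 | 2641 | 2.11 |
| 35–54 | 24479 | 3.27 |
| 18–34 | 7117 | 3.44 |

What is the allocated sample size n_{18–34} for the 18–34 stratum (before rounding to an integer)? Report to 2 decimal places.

Neyman allocation: nₕ = n·NₕSₕ / Σⱼ NⱼSⱼ.
Σ NⱼSⱼ = 2641·2.11 + 24479·3.27 + 7117·3.44 = 110101.32.
n_{18–34} = 1648·7117·3.44 / 110101.32 = 366.45.

366.45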